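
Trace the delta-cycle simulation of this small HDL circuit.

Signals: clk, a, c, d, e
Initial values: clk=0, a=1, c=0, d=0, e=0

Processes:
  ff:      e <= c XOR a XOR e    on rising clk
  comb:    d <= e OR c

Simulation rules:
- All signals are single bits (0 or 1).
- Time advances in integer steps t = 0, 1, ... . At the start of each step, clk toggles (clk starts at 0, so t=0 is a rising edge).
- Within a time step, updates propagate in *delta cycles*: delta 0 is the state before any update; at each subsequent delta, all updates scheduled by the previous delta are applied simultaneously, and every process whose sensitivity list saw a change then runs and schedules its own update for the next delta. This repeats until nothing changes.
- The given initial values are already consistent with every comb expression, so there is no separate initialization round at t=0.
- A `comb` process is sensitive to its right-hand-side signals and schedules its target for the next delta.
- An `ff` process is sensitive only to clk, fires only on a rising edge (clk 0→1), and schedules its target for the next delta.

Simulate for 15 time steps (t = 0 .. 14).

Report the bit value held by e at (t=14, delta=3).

t=0 Δ0: d=0 c=0 clk=0 e=0 a=1
  Δ1: clk:0→1
  Δ2: e:0→1
  Δ3: d:0→1
  (3Δ to stable)
t=1 Δ0: d=1 c=0 clk=1 e=1 a=1
  Δ1: clk:1→0
  (1Δ to stable)
t=2 Δ0: d=1 c=0 clk=0 e=1 a=1
  Δ1: clk:0→1
  Δ2: e:1→0
  Δ3: d:1→0
  (3Δ to stable)
t=3 Δ0: d=0 c=0 clk=1 e=0 a=1
  Δ1: clk:1→0
  (1Δ to stable)
t=4 Δ0: d=0 c=0 clk=0 e=0 a=1
  Δ1: clk:0→1
  Δ2: e:0→1
  Δ3: d:0→1
  (3Δ to stable)
t=5 Δ0: d=1 c=0 clk=1 e=1 a=1
  Δ1: clk:1→0
  (1Δ to stable)
t=6 Δ0: d=1 c=0 clk=0 e=1 a=1
  Δ1: clk:0→1
  Δ2: e:1→0
  Δ3: d:1→0
  (3Δ to stable)
t=7 Δ0: d=0 c=0 clk=1 e=0 a=1
  Δ1: clk:1→0
  (1Δ to stable)
t=8 Δ0: d=0 c=0 clk=0 e=0 a=1
  Δ1: clk:0→1
  Δ2: e:0→1
  Δ3: d:0→1
  (3Δ to stable)
t=9 Δ0: d=1 c=0 clk=1 e=1 a=1
  Δ1: clk:1→0
  (1Δ to stable)
t=10 Δ0: d=1 c=0 clk=0 e=1 a=1
  Δ1: clk:0→1
  Δ2: e:1→0
  Δ3: d:1→0
  (3Δ to stable)
t=11 Δ0: d=0 c=0 clk=1 e=0 a=1
  Δ1: clk:1→0
  (1Δ to stable)
t=12 Δ0: d=0 c=0 clk=0 e=0 a=1
  Δ1: clk:0→1
  Δ2: e:0→1
  Δ3: d:0→1
  (3Δ to stable)
t=13 Δ0: d=1 c=0 clk=1 e=1 a=1
  Δ1: clk:1→0
  (1Δ to stable)
t=14 Δ0: d=1 c=0 clk=0 e=1 a=1
  Δ1: clk:0→1
  Δ2: e:1→0
  Δ3: d:1→0
  (3Δ to stable)

0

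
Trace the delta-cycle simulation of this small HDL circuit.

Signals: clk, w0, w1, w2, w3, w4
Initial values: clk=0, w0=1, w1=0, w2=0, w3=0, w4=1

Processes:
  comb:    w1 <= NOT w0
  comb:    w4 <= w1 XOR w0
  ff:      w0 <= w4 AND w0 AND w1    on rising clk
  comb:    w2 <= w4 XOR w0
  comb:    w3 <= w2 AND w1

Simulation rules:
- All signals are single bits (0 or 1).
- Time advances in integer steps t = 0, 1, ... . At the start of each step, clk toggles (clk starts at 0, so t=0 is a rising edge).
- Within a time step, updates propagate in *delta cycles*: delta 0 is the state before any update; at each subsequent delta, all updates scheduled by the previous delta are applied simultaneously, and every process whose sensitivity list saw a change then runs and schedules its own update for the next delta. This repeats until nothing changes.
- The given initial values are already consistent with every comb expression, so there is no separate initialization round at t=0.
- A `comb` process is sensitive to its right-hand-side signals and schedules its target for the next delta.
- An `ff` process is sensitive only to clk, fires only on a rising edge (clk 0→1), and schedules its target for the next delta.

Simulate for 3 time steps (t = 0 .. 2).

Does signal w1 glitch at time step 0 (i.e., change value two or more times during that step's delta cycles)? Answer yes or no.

t=0 Δ0: w0=1 w4=1 w1=0 clk=0 w3=0 w2=0
  Δ1: clk:0→1
  Δ2: w0:1→0
  Δ3: w4:1→0, w1:0→1, w2:0→1
  Δ4: w4:0→1, w3:0→1, w2:1→0
  Δ5: w3:1→0, w2:0→1
  Δ6: w3:0→1
  (6Δ to stable)
t=1 Δ0: w0=0 w4=1 w1=1 clk=1 w3=1 w2=1
  Δ1: clk:1→0
  (1Δ to stable)
t=2 Δ0: w0=0 w4=1 w1=1 clk=0 w3=1 w2=1
  Δ1: clk:0→1
  (1Δ to stable)

no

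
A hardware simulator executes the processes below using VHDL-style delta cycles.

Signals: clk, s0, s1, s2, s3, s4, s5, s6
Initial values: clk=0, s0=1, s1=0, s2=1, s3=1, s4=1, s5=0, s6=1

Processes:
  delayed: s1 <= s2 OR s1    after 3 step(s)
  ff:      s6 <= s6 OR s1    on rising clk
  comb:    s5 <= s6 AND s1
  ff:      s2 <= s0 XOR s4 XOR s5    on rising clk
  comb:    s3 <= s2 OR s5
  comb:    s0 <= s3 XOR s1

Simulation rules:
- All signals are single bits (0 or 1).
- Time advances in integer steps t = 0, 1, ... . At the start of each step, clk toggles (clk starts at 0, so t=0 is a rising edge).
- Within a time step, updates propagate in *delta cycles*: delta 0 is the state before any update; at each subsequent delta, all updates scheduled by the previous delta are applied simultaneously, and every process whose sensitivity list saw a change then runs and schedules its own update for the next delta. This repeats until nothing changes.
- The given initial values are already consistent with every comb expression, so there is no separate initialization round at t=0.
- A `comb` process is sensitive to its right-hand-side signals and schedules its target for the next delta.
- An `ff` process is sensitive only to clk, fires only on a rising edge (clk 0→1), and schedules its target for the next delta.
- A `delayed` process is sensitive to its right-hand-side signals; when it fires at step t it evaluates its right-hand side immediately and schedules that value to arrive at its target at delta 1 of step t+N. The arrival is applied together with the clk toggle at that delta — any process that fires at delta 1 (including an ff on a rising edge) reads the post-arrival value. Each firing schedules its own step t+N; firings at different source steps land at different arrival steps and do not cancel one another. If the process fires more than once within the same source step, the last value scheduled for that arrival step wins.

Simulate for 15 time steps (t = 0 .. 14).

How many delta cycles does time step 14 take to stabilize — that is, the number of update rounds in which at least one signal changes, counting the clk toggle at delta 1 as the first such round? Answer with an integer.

t0.Δ0 s3=1 s6=1 s4=1 s5=0 s1=0 clk=0 s0=1 s2=1
t0.Δ1 s3=1 s6=1 s4=1 s5=0 s1=0 clk=1 s0=1 s2=1
t0.Δ2 s3=1 s6=1 s4=1 s5=0 s1=0 clk=1 s0=1 s2=0
t0.Δ3 s3=0 s6=1 s4=1 s5=0 s1=0 clk=1 s0=1 s2=0
t0.Δ4 s3=0 s6=1 s4=1 s5=0 s1=0 clk=1 s0=0 s2=0
t1.Δ0 s3=0 s6=1 s4=1 s5=0 s1=0 clk=1 s0=0 s2=0
t1.Δ1 s3=0 s6=1 s4=1 s5=0 s1=0 clk=0 s0=0 s2=0
t2.Δ0 s3=0 s6=1 s4=1 s5=0 s1=0 clk=0 s0=0 s2=0
t2.Δ1 s3=0 s6=1 s4=1 s5=0 s1=0 clk=1 s0=0 s2=0
t2.Δ2 s3=0 s6=1 s4=1 s5=0 s1=0 clk=1 s0=0 s2=1
t2.Δ3 s3=1 s6=1 s4=1 s5=0 s1=0 clk=1 s0=0 s2=1
t2.Δ4 s3=1 s6=1 s4=1 s5=0 s1=0 clk=1 s0=1 s2=1
t3.Δ0 s3=1 s6=1 s4=1 s5=0 s1=0 clk=1 s0=1 s2=1
t3.Δ1 s3=1 s6=1 s4=1 s5=0 s1=0 clk=0 s0=1 s2=1
t4.Δ0 s3=1 s6=1 s4=1 s5=0 s1=0 clk=0 s0=1 s2=1
t4.Δ1 s3=1 s6=1 s4=1 s5=0 s1=0 clk=1 s0=1 s2=1
t4.Δ2 s3=1 s6=1 s4=1 s5=0 s1=0 clk=1 s0=1 s2=0
t4.Δ3 s3=0 s6=1 s4=1 s5=0 s1=0 clk=1 s0=1 s2=0
t4.Δ4 s3=0 s6=1 s4=1 s5=0 s1=0 clk=1 s0=0 s2=0
t5.Δ0 s3=0 s6=1 s4=1 s5=0 s1=0 clk=1 s0=0 s2=0
t5.Δ1 s3=0 s6=1 s4=1 s5=0 s1=1 clk=0 s0=0 s2=0
t5.Δ2 s3=0 s6=1 s4=1 s5=1 s1=1 clk=0 s0=1 s2=0
t5.Δ3 s3=1 s6=1 s4=1 s5=1 s1=1 clk=0 s0=1 s2=0
t5.Δ4 s3=1 s6=1 s4=1 s5=1 s1=1 clk=0 s0=0 s2=0
t6.Δ0 s3=1 s6=1 s4=1 s5=1 s1=1 clk=0 s0=0 s2=0
t6.Δ1 s3=1 s6=1 s4=1 s5=1 s1=1 clk=1 s0=0 s2=0
t7.Δ0 s3=1 s6=1 s4=1 s5=1 s1=1 clk=1 s0=0 s2=0
t7.Δ1 s3=1 s6=1 s4=1 s5=1 s1=0 clk=0 s0=0 s2=0
t7.Δ2 s3=1 s6=1 s4=1 s5=0 s1=0 clk=0 s0=1 s2=0
t7.Δ3 s3=0 s6=1 s4=1 s5=0 s1=0 clk=0 s0=1 s2=0
t7.Δ4 s3=0 s6=1 s4=1 s5=0 s1=0 clk=0 s0=0 s2=0
t8.Δ0 s3=0 s6=1 s4=1 s5=0 s1=0 clk=0 s0=0 s2=0
t8.Δ1 s3=0 s6=1 s4=1 s5=0 s1=1 clk=1 s0=0 s2=0
t8.Δ2 s3=0 s6=1 s4=1 s5=1 s1=1 clk=1 s0=1 s2=1
t8.Δ3 s3=1 s6=1 s4=1 s5=1 s1=1 clk=1 s0=1 s2=1
t8.Δ4 s3=1 s6=1 s4=1 s5=1 s1=1 clk=1 s0=0 s2=1
t9.Δ0 s3=1 s6=1 s4=1 s5=1 s1=1 clk=1 s0=0 s2=1
t9.Δ1 s3=1 s6=1 s4=1 s5=1 s1=1 clk=0 s0=0 s2=1
t10.Δ0 s3=1 s6=1 s4=1 s5=1 s1=1 clk=0 s0=0 s2=1
t10.Δ1 s3=1 s6=1 s4=1 s5=1 s1=0 clk=1 s0=0 s2=1
t10.Δ2 s3=1 s6=1 s4=1 s5=0 s1=0 clk=1 s0=1 s2=0
t10.Δ3 s3=0 s6=1 s4=1 s5=0 s1=0 clk=1 s0=1 s2=0
t10.Δ4 s3=0 s6=1 s4=1 s5=0 s1=0 clk=1 s0=0 s2=0
t11.Δ0 s3=0 s6=1 s4=1 s5=0 s1=0 clk=1 s0=0 s2=0
t11.Δ1 s3=0 s6=1 s4=1 s5=0 s1=1 clk=0 s0=0 s2=0
t11.Δ2 s3=0 s6=1 s4=1 s5=1 s1=1 clk=0 s0=1 s2=0
t11.Δ3 s3=1 s6=1 s4=1 s5=1 s1=1 clk=0 s0=1 s2=0
t11.Δ4 s3=1 s6=1 s4=1 s5=1 s1=1 clk=0 s0=0 s2=0
t12.Δ0 s3=1 s6=1 s4=1 s5=1 s1=1 clk=0 s0=0 s2=0
t12.Δ1 s3=1 s6=1 s4=1 s5=1 s1=1 clk=1 s0=0 s2=0
t13.Δ0 s3=1 s6=1 s4=1 s5=1 s1=1 clk=1 s0=0 s2=0
t13.Δ1 s3=1 s6=1 s4=1 s5=1 s1=0 clk=0 s0=0 s2=0
t13.Δ2 s3=1 s6=1 s4=1 s5=0 s1=0 clk=0 s0=1 s2=0
t13.Δ3 s3=0 s6=1 s4=1 s5=0 s1=0 clk=0 s0=1 s2=0
t13.Δ4 s3=0 s6=1 s4=1 s5=0 s1=0 clk=0 s0=0 s2=0
t14.Δ0 s3=0 s6=1 s4=1 s5=0 s1=0 clk=0 s0=0 s2=0
t14.Δ1 s3=0 s6=1 s4=1 s5=0 s1=1 clk=1 s0=0 s2=0
t14.Δ2 s3=0 s6=1 s4=1 s5=1 s1=1 clk=1 s0=1 s2=1
t14.Δ3 s3=1 s6=1 s4=1 s5=1 s1=1 clk=1 s0=1 s2=1
t14.Δ4 s3=1 s6=1 s4=1 s5=1 s1=1 clk=1 s0=0 s2=1

4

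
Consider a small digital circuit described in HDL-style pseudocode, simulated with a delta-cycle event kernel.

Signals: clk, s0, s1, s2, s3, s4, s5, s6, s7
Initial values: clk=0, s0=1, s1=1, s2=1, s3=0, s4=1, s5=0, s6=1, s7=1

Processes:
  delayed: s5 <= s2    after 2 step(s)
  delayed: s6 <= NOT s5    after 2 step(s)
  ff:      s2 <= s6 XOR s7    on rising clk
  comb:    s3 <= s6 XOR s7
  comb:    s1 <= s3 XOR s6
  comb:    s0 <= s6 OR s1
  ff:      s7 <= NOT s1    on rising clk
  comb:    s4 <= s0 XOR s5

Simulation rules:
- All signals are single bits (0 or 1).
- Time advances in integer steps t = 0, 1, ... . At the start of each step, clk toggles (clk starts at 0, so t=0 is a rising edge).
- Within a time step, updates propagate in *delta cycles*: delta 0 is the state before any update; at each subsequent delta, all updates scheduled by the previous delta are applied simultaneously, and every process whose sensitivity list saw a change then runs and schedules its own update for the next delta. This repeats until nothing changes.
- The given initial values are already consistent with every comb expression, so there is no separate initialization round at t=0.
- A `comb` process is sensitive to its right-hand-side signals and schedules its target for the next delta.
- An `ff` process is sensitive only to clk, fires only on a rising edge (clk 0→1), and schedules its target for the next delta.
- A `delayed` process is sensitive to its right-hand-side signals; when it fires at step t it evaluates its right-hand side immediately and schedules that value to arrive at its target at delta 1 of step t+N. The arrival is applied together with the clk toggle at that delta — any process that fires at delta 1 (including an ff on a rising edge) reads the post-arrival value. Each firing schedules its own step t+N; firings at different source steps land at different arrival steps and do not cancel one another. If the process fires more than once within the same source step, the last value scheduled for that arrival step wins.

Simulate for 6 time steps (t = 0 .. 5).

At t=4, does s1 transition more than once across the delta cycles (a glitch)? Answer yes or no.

t=0 Δ0: s6=1 s3=0 clk=0 s1=1 s5=0 s2=1 s7=1 s0=1 s4=1
  Δ1: clk:0→1
  Δ2: s2:1→0, s7:1→0
  Δ3: s3:0→1
  Δ4: s1:1→0
  (4Δ to stable)
t=1 Δ0: s6=1 s3=1 clk=1 s1=0 s5=0 s2=0 s7=0 s0=1 s4=1
  Δ1: clk:1→0
  (1Δ to stable)
t=2 Δ0: s6=1 s3=1 clk=0 s1=0 s5=0 s2=0 s7=0 s0=1 s4=1
  Δ1: clk:0→1
  Δ2: s2:0→1, s7:0→1
  Δ3: s3:1→0
  Δ4: s1:0→1
  (4Δ to stable)
t=3 Δ0: s6=1 s3=0 clk=1 s1=1 s5=0 s2=1 s7=1 s0=1 s4=1
  Δ1: clk:1→0
  (1Δ to stable)
t=4 Δ0: s6=1 s3=0 clk=0 s1=1 s5=0 s2=1 s7=1 s0=1 s4=1
  Δ1: clk:0→1, s5:0→1
  Δ2: s2:1→0, s7:1→0, s4:1→0
  Δ3: s3:0→1
  Δ4: s1:1→0
  (4Δ to stable)
t=5 Δ0: s6=1 s3=1 clk=1 s1=0 s5=1 s2=0 s7=0 s0=1 s4=0
  Δ1: clk:1→0
  (1Δ to stable)

no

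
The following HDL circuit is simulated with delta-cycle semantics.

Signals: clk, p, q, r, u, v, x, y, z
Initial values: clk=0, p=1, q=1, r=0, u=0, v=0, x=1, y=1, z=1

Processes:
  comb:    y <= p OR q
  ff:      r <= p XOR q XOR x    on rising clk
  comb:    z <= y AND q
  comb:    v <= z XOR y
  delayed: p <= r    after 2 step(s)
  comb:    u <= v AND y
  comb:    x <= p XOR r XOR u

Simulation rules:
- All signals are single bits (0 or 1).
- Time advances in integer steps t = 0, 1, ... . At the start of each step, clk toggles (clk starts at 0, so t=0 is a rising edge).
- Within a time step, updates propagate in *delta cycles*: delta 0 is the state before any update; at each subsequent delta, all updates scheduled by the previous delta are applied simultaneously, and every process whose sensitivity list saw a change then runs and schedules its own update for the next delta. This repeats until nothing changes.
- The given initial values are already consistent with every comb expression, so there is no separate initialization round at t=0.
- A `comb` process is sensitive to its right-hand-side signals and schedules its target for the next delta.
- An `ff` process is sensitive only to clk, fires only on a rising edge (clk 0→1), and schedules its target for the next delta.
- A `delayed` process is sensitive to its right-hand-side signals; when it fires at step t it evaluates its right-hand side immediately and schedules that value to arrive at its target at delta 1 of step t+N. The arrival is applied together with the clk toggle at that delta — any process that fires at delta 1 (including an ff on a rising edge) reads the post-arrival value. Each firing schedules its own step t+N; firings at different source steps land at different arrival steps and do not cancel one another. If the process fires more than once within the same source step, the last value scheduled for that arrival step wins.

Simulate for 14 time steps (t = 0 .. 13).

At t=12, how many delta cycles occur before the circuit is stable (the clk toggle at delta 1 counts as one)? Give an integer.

t0.Δ0 r=0 p=1 z=1 clk=0 v=0 x=1 y=1 q=1 u=0
t0.Δ1 r=0 p=1 z=1 clk=1 v=0 x=1 y=1 q=1 u=0
t0.Δ2 r=1 p=1 z=1 clk=1 v=0 x=1 y=1 q=1 u=0
t0.Δ3 r=1 p=1 z=1 clk=1 v=0 x=0 y=1 q=1 u=0
t1.Δ0 r=1 p=1 z=1 clk=1 v=0 x=0 y=1 q=1 u=0
t1.Δ1 r=1 p=1 z=1 clk=0 v=0 x=0 y=1 q=1 u=0
t2.Δ0 r=1 p=1 z=1 clk=0 v=0 x=0 y=1 q=1 u=0
t2.Δ1 r=1 p=1 z=1 clk=1 v=0 x=0 y=1 q=1 u=0
t2.Δ2 r=0 p=1 z=1 clk=1 v=0 x=0 y=1 q=1 u=0
t2.Δ3 r=0 p=1 z=1 clk=1 v=0 x=1 y=1 q=1 u=0
t3.Δ0 r=0 p=1 z=1 clk=1 v=0 x=1 y=1 q=1 u=0
t3.Δ1 r=0 p=1 z=1 clk=0 v=0 x=1 y=1 q=1 u=0
t4.Δ0 r=0 p=1 z=1 clk=0 v=0 x=1 y=1 q=1 u=0
t4.Δ1 r=0 p=0 z=1 clk=1 v=0 x=1 y=1 q=1 u=0
t4.Δ2 r=0 p=0 z=1 clk=1 v=0 x=0 y=1 q=1 u=0
t5.Δ0 r=0 p=0 z=1 clk=1 v=0 x=0 y=1 q=1 u=0
t5.Δ1 r=0 p=0 z=1 clk=0 v=0 x=0 y=1 q=1 u=0
t6.Δ0 r=0 p=0 z=1 clk=0 v=0 x=0 y=1 q=1 u=0
t6.Δ1 r=0 p=0 z=1 clk=1 v=0 x=0 y=1 q=1 u=0
t6.Δ2 r=1 p=0 z=1 clk=1 v=0 x=0 y=1 q=1 u=0
t6.Δ3 r=1 p=0 z=1 clk=1 v=0 x=1 y=1 q=1 u=0
t7.Δ0 r=1 p=0 z=1 clk=1 v=0 x=1 y=1 q=1 u=0
t7.Δ1 r=1 p=0 z=1 clk=0 v=0 x=1 y=1 q=1 u=0
t8.Δ0 r=1 p=0 z=1 clk=0 v=0 x=1 y=1 q=1 u=0
t8.Δ1 r=1 p=1 z=1 clk=1 v=0 x=1 y=1 q=1 u=0
t8.Δ2 r=1 p=1 z=1 clk=1 v=0 x=0 y=1 q=1 u=0
t9.Δ0 r=1 p=1 z=1 clk=1 v=0 x=0 y=1 q=1 u=0
t9.Δ1 r=1 p=1 z=1 clk=0 v=0 x=0 y=1 q=1 u=0
t10.Δ0 r=1 p=1 z=1 clk=0 v=0 x=0 y=1 q=1 u=0
t10.Δ1 r=1 p=1 z=1 clk=1 v=0 x=0 y=1 q=1 u=0
t10.Δ2 r=0 p=1 z=1 clk=1 v=0 x=0 y=1 q=1 u=0
t10.Δ3 r=0 p=1 z=1 clk=1 v=0 x=1 y=1 q=1 u=0
t11.Δ0 r=0 p=1 z=1 clk=1 v=0 x=1 y=1 q=1 u=0
t11.Δ1 r=0 p=1 z=1 clk=0 v=0 x=1 y=1 q=1 u=0
t12.Δ0 r=0 p=1 z=1 clk=0 v=0 x=1 y=1 q=1 u=0
t12.Δ1 r=0 p=0 z=1 clk=1 v=0 x=1 y=1 q=1 u=0
t12.Δ2 r=0 p=0 z=1 clk=1 v=0 x=0 y=1 q=1 u=0
t13.Δ0 r=0 p=0 z=1 clk=1 v=0 x=0 y=1 q=1 u=0
t13.Δ1 r=0 p=0 z=1 clk=0 v=0 x=0 y=1 q=1 u=0

2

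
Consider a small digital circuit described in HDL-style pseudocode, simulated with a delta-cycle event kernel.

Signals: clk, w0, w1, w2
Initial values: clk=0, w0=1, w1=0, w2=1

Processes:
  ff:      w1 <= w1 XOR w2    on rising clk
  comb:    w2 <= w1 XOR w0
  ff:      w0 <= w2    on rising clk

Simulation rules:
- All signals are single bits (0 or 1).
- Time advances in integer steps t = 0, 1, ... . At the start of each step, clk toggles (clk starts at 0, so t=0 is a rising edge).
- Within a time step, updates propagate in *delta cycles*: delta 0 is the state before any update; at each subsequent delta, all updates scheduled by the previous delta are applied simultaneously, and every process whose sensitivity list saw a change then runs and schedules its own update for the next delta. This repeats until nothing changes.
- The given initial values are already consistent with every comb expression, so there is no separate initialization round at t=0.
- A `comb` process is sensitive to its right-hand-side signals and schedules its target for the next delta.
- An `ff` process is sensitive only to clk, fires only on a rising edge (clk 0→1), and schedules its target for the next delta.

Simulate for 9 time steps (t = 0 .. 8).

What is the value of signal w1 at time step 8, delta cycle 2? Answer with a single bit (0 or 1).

t=0 Δ0: clk=0 w2=1 w1=0 w0=1
  Δ1: clk:0→1
  Δ2: w1:0→1
  Δ3: w2:1→0
  (3Δ to stable)
t=1 Δ0: clk=1 w2=0 w1=1 w0=1
  Δ1: clk:1→0
  (1Δ to stable)
t=2 Δ0: clk=0 w2=0 w1=1 w0=1
  Δ1: clk:0→1
  Δ2: w0:1→0
  Δ3: w2:0→1
  (3Δ to stable)
t=3 Δ0: clk=1 w2=1 w1=1 w0=0
  Δ1: clk:1→0
  (1Δ to stable)
t=4 Δ0: clk=0 w2=1 w1=1 w0=0
  Δ1: clk:0→1
  Δ2: w1:1→0, w0:0→1
  (2Δ to stable)
t=5 Δ0: clk=1 w2=1 w1=0 w0=1
  Δ1: clk:1→0
  (1Δ to stable)
t=6 Δ0: clk=0 w2=1 w1=0 w0=1
  Δ1: clk:0→1
  Δ2: w1:0→1
  Δ3: w2:1→0
  (3Δ to stable)
t=7 Δ0: clk=1 w2=0 w1=1 w0=1
  Δ1: clk:1→0
  (1Δ to stable)
t=8 Δ0: clk=0 w2=0 w1=1 w0=1
  Δ1: clk:0→1
  Δ2: w0:1→0
  Δ3: w2:0→1
  (3Δ to stable)

1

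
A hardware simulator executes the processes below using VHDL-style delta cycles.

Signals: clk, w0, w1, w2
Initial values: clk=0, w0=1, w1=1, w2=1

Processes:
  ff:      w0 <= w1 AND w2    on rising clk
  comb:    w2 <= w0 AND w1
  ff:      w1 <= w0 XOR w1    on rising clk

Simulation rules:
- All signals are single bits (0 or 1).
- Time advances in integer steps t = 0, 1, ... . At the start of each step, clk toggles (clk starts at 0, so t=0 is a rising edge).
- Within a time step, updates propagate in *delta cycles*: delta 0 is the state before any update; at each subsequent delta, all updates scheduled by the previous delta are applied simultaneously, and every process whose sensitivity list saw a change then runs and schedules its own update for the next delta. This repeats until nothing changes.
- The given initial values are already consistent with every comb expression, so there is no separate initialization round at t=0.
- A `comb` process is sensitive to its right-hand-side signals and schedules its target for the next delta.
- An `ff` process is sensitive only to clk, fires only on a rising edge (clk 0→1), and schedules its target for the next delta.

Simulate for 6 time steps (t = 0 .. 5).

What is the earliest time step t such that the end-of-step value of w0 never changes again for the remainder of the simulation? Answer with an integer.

2

[bits: w2,w1,w0,clk]
t=0: Δ0=1110 Δ1=1111 Δ2=1011 Δ3=0011 | 3Δ
t=1: Δ0=0011 Δ1=0010 | 1Δ
t=2: Δ0=0010 Δ1=0011 Δ2=0101 | 2Δ
t=3: Δ0=0101 Δ1=0100 | 1Δ
t=4: Δ0=0100 Δ1=0101 | 1Δ
t=5: Δ0=0101 Δ1=0100 | 1Δ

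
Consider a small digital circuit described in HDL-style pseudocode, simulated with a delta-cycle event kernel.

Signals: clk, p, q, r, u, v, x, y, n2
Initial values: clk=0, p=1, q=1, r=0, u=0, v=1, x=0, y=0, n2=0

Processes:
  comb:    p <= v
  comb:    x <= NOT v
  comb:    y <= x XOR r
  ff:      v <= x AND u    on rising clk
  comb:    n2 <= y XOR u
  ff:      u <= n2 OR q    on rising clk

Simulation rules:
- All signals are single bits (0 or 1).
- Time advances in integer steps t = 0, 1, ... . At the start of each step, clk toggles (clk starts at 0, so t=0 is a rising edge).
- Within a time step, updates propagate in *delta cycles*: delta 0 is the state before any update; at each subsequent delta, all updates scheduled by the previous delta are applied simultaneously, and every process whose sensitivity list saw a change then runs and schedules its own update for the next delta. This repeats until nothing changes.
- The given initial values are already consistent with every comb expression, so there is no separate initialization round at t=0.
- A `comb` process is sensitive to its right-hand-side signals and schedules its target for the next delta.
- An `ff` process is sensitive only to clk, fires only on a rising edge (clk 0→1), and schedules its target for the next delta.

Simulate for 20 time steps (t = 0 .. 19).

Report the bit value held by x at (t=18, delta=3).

0

t0.Δ0 u=0 q=1 x=0 v=1 clk=0 n2=0 p=1 r=0 y=0
t0.Δ1 u=0 q=1 x=0 v=1 clk=1 n2=0 p=1 r=0 y=0
t0.Δ2 u=1 q=1 x=0 v=0 clk=1 n2=0 p=1 r=0 y=0
t0.Δ3 u=1 q=1 x=1 v=0 clk=1 n2=1 p=0 r=0 y=0
t0.Δ4 u=1 q=1 x=1 v=0 clk=1 n2=1 p=0 r=0 y=1
t0.Δ5 u=1 q=1 x=1 v=0 clk=1 n2=0 p=0 r=0 y=1
t1.Δ0 u=1 q=1 x=1 v=0 clk=1 n2=0 p=0 r=0 y=1
t1.Δ1 u=1 q=1 x=1 v=0 clk=0 n2=0 p=0 r=0 y=1
t2.Δ0 u=1 q=1 x=1 v=0 clk=0 n2=0 p=0 r=0 y=1
t2.Δ1 u=1 q=1 x=1 v=0 clk=1 n2=0 p=0 r=0 y=1
t2.Δ2 u=1 q=1 x=1 v=1 clk=1 n2=0 p=0 r=0 y=1
t2.Δ3 u=1 q=1 x=0 v=1 clk=1 n2=0 p=1 r=0 y=1
t2.Δ4 u=1 q=1 x=0 v=1 clk=1 n2=0 p=1 r=0 y=0
t2.Δ5 u=1 q=1 x=0 v=1 clk=1 n2=1 p=1 r=0 y=0
t3.Δ0 u=1 q=1 x=0 v=1 clk=1 n2=1 p=1 r=0 y=0
t3.Δ1 u=1 q=1 x=0 v=1 clk=0 n2=1 p=1 r=0 y=0
t4.Δ0 u=1 q=1 x=0 v=1 clk=0 n2=1 p=1 r=0 y=0
t4.Δ1 u=1 q=1 x=0 v=1 clk=1 n2=1 p=1 r=0 y=0
t4.Δ2 u=1 q=1 x=0 v=0 clk=1 n2=1 p=1 r=0 y=0
t4.Δ3 u=1 q=1 x=1 v=0 clk=1 n2=1 p=0 r=0 y=0
t4.Δ4 u=1 q=1 x=1 v=0 clk=1 n2=1 p=0 r=0 y=1
t4.Δ5 u=1 q=1 x=1 v=0 clk=1 n2=0 p=0 r=0 y=1
t5.Δ0 u=1 q=1 x=1 v=0 clk=1 n2=0 p=0 r=0 y=1
t5.Δ1 u=1 q=1 x=1 v=0 clk=0 n2=0 p=0 r=0 y=1
t6.Δ0 u=1 q=1 x=1 v=0 clk=0 n2=0 p=0 r=0 y=1
t6.Δ1 u=1 q=1 x=1 v=0 clk=1 n2=0 p=0 r=0 y=1
t6.Δ2 u=1 q=1 x=1 v=1 clk=1 n2=0 p=0 r=0 y=1
t6.Δ3 u=1 q=1 x=0 v=1 clk=1 n2=0 p=1 r=0 y=1
t6.Δ4 u=1 q=1 x=0 v=1 clk=1 n2=0 p=1 r=0 y=0
t6.Δ5 u=1 q=1 x=0 v=1 clk=1 n2=1 p=1 r=0 y=0
t7.Δ0 u=1 q=1 x=0 v=1 clk=1 n2=1 p=1 r=0 y=0
t7.Δ1 u=1 q=1 x=0 v=1 clk=0 n2=1 p=1 r=0 y=0
t8.Δ0 u=1 q=1 x=0 v=1 clk=0 n2=1 p=1 r=0 y=0
t8.Δ1 u=1 q=1 x=0 v=1 clk=1 n2=1 p=1 r=0 y=0
t8.Δ2 u=1 q=1 x=0 v=0 clk=1 n2=1 p=1 r=0 y=0
t8.Δ3 u=1 q=1 x=1 v=0 clk=1 n2=1 p=0 r=0 y=0
t8.Δ4 u=1 q=1 x=1 v=0 clk=1 n2=1 p=0 r=0 y=1
t8.Δ5 u=1 q=1 x=1 v=0 clk=1 n2=0 p=0 r=0 y=1
t9.Δ0 u=1 q=1 x=1 v=0 clk=1 n2=0 p=0 r=0 y=1
t9.Δ1 u=1 q=1 x=1 v=0 clk=0 n2=0 p=0 r=0 y=1
t10.Δ0 u=1 q=1 x=1 v=0 clk=0 n2=0 p=0 r=0 y=1
t10.Δ1 u=1 q=1 x=1 v=0 clk=1 n2=0 p=0 r=0 y=1
t10.Δ2 u=1 q=1 x=1 v=1 clk=1 n2=0 p=0 r=0 y=1
t10.Δ3 u=1 q=1 x=0 v=1 clk=1 n2=0 p=1 r=0 y=1
t10.Δ4 u=1 q=1 x=0 v=1 clk=1 n2=0 p=1 r=0 y=0
t10.Δ5 u=1 q=1 x=0 v=1 clk=1 n2=1 p=1 r=0 y=0
t11.Δ0 u=1 q=1 x=0 v=1 clk=1 n2=1 p=1 r=0 y=0
t11.Δ1 u=1 q=1 x=0 v=1 clk=0 n2=1 p=1 r=0 y=0
t12.Δ0 u=1 q=1 x=0 v=1 clk=0 n2=1 p=1 r=0 y=0
t12.Δ1 u=1 q=1 x=0 v=1 clk=1 n2=1 p=1 r=0 y=0
t12.Δ2 u=1 q=1 x=0 v=0 clk=1 n2=1 p=1 r=0 y=0
t12.Δ3 u=1 q=1 x=1 v=0 clk=1 n2=1 p=0 r=0 y=0
t12.Δ4 u=1 q=1 x=1 v=0 clk=1 n2=1 p=0 r=0 y=1
t12.Δ5 u=1 q=1 x=1 v=0 clk=1 n2=0 p=0 r=0 y=1
t13.Δ0 u=1 q=1 x=1 v=0 clk=1 n2=0 p=0 r=0 y=1
t13.Δ1 u=1 q=1 x=1 v=0 clk=0 n2=0 p=0 r=0 y=1
t14.Δ0 u=1 q=1 x=1 v=0 clk=0 n2=0 p=0 r=0 y=1
t14.Δ1 u=1 q=1 x=1 v=0 clk=1 n2=0 p=0 r=0 y=1
t14.Δ2 u=1 q=1 x=1 v=1 clk=1 n2=0 p=0 r=0 y=1
t14.Δ3 u=1 q=1 x=0 v=1 clk=1 n2=0 p=1 r=0 y=1
t14.Δ4 u=1 q=1 x=0 v=1 clk=1 n2=0 p=1 r=0 y=0
t14.Δ5 u=1 q=1 x=0 v=1 clk=1 n2=1 p=1 r=0 y=0
t15.Δ0 u=1 q=1 x=0 v=1 clk=1 n2=1 p=1 r=0 y=0
t15.Δ1 u=1 q=1 x=0 v=1 clk=0 n2=1 p=1 r=0 y=0
t16.Δ0 u=1 q=1 x=0 v=1 clk=0 n2=1 p=1 r=0 y=0
t16.Δ1 u=1 q=1 x=0 v=1 clk=1 n2=1 p=1 r=0 y=0
t16.Δ2 u=1 q=1 x=0 v=0 clk=1 n2=1 p=1 r=0 y=0
t16.Δ3 u=1 q=1 x=1 v=0 clk=1 n2=1 p=0 r=0 y=0
t16.Δ4 u=1 q=1 x=1 v=0 clk=1 n2=1 p=0 r=0 y=1
t16.Δ5 u=1 q=1 x=1 v=0 clk=1 n2=0 p=0 r=0 y=1
t17.Δ0 u=1 q=1 x=1 v=0 clk=1 n2=0 p=0 r=0 y=1
t17.Δ1 u=1 q=1 x=1 v=0 clk=0 n2=0 p=0 r=0 y=1
t18.Δ0 u=1 q=1 x=1 v=0 clk=0 n2=0 p=0 r=0 y=1
t18.Δ1 u=1 q=1 x=1 v=0 clk=1 n2=0 p=0 r=0 y=1
t18.Δ2 u=1 q=1 x=1 v=1 clk=1 n2=0 p=0 r=0 y=1
t18.Δ3 u=1 q=1 x=0 v=1 clk=1 n2=0 p=1 r=0 y=1
t18.Δ4 u=1 q=1 x=0 v=1 clk=1 n2=0 p=1 r=0 y=0
t18.Δ5 u=1 q=1 x=0 v=1 clk=1 n2=1 p=1 r=0 y=0
t19.Δ0 u=1 q=1 x=0 v=1 clk=1 n2=1 p=1 r=0 y=0
t19.Δ1 u=1 q=1 x=0 v=1 clk=0 n2=1 p=1 r=0 y=0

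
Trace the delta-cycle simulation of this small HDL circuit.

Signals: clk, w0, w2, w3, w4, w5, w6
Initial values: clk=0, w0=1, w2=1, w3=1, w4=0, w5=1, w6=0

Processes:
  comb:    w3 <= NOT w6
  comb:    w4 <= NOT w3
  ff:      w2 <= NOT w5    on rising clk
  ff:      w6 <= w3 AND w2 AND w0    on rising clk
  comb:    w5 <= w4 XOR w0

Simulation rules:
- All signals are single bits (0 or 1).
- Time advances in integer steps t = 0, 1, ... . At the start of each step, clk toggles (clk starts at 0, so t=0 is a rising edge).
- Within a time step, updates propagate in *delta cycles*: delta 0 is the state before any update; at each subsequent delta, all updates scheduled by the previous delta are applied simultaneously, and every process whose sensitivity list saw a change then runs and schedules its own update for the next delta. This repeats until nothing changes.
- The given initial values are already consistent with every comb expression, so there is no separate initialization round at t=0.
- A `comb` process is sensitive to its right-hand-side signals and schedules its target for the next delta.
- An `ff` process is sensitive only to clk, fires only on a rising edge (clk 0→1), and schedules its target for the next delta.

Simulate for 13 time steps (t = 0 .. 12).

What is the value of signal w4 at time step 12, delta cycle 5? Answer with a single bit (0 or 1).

t0.Δ0 w0=1 w3=1 w5=1 w4=0 w6=0 w2=1 clk=0
t0.Δ1 w0=1 w3=1 w5=1 w4=0 w6=0 w2=1 clk=1
t0.Δ2 w0=1 w3=1 w5=1 w4=0 w6=1 w2=0 clk=1
t0.Δ3 w0=1 w3=0 w5=1 w4=0 w6=1 w2=0 clk=1
t0.Δ4 w0=1 w3=0 w5=1 w4=1 w6=1 w2=0 clk=1
t0.Δ5 w0=1 w3=0 w5=0 w4=1 w6=1 w2=0 clk=1
t1.Δ0 w0=1 w3=0 w5=0 w4=1 w6=1 w2=0 clk=1
t1.Δ1 w0=1 w3=0 w5=0 w4=1 w6=1 w2=0 clk=0
t2.Δ0 w0=1 w3=0 w5=0 w4=1 w6=1 w2=0 clk=0
t2.Δ1 w0=1 w3=0 w5=0 w4=1 w6=1 w2=0 clk=1
t2.Δ2 w0=1 w3=0 w5=0 w4=1 w6=0 w2=1 clk=1
t2.Δ3 w0=1 w3=1 w5=0 w4=1 w6=0 w2=1 clk=1
t2.Δ4 w0=1 w3=1 w5=0 w4=0 w6=0 w2=1 clk=1
t2.Δ5 w0=1 w3=1 w5=1 w4=0 w6=0 w2=1 clk=1
t3.Δ0 w0=1 w3=1 w5=1 w4=0 w6=0 w2=1 clk=1
t3.Δ1 w0=1 w3=1 w5=1 w4=0 w6=0 w2=1 clk=0
t4.Δ0 w0=1 w3=1 w5=1 w4=0 w6=0 w2=1 clk=0
t4.Δ1 w0=1 w3=1 w5=1 w4=0 w6=0 w2=1 clk=1
t4.Δ2 w0=1 w3=1 w5=1 w4=0 w6=1 w2=0 clk=1
t4.Δ3 w0=1 w3=0 w5=1 w4=0 w6=1 w2=0 clk=1
t4.Δ4 w0=1 w3=0 w5=1 w4=1 w6=1 w2=0 clk=1
t4.Δ5 w0=1 w3=0 w5=0 w4=1 w6=1 w2=0 clk=1
t5.Δ0 w0=1 w3=0 w5=0 w4=1 w6=1 w2=0 clk=1
t5.Δ1 w0=1 w3=0 w5=0 w4=1 w6=1 w2=0 clk=0
t6.Δ0 w0=1 w3=0 w5=0 w4=1 w6=1 w2=0 clk=0
t6.Δ1 w0=1 w3=0 w5=0 w4=1 w6=1 w2=0 clk=1
t6.Δ2 w0=1 w3=0 w5=0 w4=1 w6=0 w2=1 clk=1
t6.Δ3 w0=1 w3=1 w5=0 w4=1 w6=0 w2=1 clk=1
t6.Δ4 w0=1 w3=1 w5=0 w4=0 w6=0 w2=1 clk=1
t6.Δ5 w0=1 w3=1 w5=1 w4=0 w6=0 w2=1 clk=1
t7.Δ0 w0=1 w3=1 w5=1 w4=0 w6=0 w2=1 clk=1
t7.Δ1 w0=1 w3=1 w5=1 w4=0 w6=0 w2=1 clk=0
t8.Δ0 w0=1 w3=1 w5=1 w4=0 w6=0 w2=1 clk=0
t8.Δ1 w0=1 w3=1 w5=1 w4=0 w6=0 w2=1 clk=1
t8.Δ2 w0=1 w3=1 w5=1 w4=0 w6=1 w2=0 clk=1
t8.Δ3 w0=1 w3=0 w5=1 w4=0 w6=1 w2=0 clk=1
t8.Δ4 w0=1 w3=0 w5=1 w4=1 w6=1 w2=0 clk=1
t8.Δ5 w0=1 w3=0 w5=0 w4=1 w6=1 w2=0 clk=1
t9.Δ0 w0=1 w3=0 w5=0 w4=1 w6=1 w2=0 clk=1
t9.Δ1 w0=1 w3=0 w5=0 w4=1 w6=1 w2=0 clk=0
t10.Δ0 w0=1 w3=0 w5=0 w4=1 w6=1 w2=0 clk=0
t10.Δ1 w0=1 w3=0 w5=0 w4=1 w6=1 w2=0 clk=1
t10.Δ2 w0=1 w3=0 w5=0 w4=1 w6=0 w2=1 clk=1
t10.Δ3 w0=1 w3=1 w5=0 w4=1 w6=0 w2=1 clk=1
t10.Δ4 w0=1 w3=1 w5=0 w4=0 w6=0 w2=1 clk=1
t10.Δ5 w0=1 w3=1 w5=1 w4=0 w6=0 w2=1 clk=1
t11.Δ0 w0=1 w3=1 w5=1 w4=0 w6=0 w2=1 clk=1
t11.Δ1 w0=1 w3=1 w5=1 w4=0 w6=0 w2=1 clk=0
t12.Δ0 w0=1 w3=1 w5=1 w4=0 w6=0 w2=1 clk=0
t12.Δ1 w0=1 w3=1 w5=1 w4=0 w6=0 w2=1 clk=1
t12.Δ2 w0=1 w3=1 w5=1 w4=0 w6=1 w2=0 clk=1
t12.Δ3 w0=1 w3=0 w5=1 w4=0 w6=1 w2=0 clk=1
t12.Δ4 w0=1 w3=0 w5=1 w4=1 w6=1 w2=0 clk=1
t12.Δ5 w0=1 w3=0 w5=0 w4=1 w6=1 w2=0 clk=1

1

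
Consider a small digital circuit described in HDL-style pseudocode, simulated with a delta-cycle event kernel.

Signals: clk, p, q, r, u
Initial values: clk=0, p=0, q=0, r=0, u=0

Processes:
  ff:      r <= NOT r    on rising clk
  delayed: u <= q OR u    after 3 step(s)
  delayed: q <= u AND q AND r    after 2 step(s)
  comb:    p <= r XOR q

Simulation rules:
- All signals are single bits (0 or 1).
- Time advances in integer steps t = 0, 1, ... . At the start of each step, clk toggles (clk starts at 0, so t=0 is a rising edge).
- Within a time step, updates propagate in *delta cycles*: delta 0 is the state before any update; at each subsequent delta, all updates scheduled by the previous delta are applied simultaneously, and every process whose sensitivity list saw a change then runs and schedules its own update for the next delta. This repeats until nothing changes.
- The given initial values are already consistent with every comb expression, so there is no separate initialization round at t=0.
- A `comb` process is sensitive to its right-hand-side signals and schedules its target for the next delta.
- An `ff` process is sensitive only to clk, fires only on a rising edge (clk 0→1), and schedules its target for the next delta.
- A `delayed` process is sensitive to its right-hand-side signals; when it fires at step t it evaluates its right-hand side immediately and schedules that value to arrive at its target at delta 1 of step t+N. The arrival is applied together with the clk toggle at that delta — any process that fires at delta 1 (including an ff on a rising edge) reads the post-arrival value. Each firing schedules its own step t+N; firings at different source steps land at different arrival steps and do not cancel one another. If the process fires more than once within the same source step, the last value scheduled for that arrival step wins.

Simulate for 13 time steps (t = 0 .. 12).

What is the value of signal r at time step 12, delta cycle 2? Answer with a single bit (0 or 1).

t0.Δ0 u=0 p=0 q=0 clk=0 r=0
t0.Δ1 u=0 p=0 q=0 clk=1 r=0
t0.Δ2 u=0 p=0 q=0 clk=1 r=1
t0.Δ3 u=0 p=1 q=0 clk=1 r=1
t1.Δ0 u=0 p=1 q=0 clk=1 r=1
t1.Δ1 u=0 p=1 q=0 clk=0 r=1
t2.Δ0 u=0 p=1 q=0 clk=0 r=1
t2.Δ1 u=0 p=1 q=0 clk=1 r=1
t2.Δ2 u=0 p=1 q=0 clk=1 r=0
t2.Δ3 u=0 p=0 q=0 clk=1 r=0
t3.Δ0 u=0 p=0 q=0 clk=1 r=0
t3.Δ1 u=0 p=0 q=0 clk=0 r=0
t4.Δ0 u=0 p=0 q=0 clk=0 r=0
t4.Δ1 u=0 p=0 q=0 clk=1 r=0
t4.Δ2 u=0 p=0 q=0 clk=1 r=1
t4.Δ3 u=0 p=1 q=0 clk=1 r=1
t5.Δ0 u=0 p=1 q=0 clk=1 r=1
t5.Δ1 u=0 p=1 q=0 clk=0 r=1
t6.Δ0 u=0 p=1 q=0 clk=0 r=1
t6.Δ1 u=0 p=1 q=0 clk=1 r=1
t6.Δ2 u=0 p=1 q=0 clk=1 r=0
t6.Δ3 u=0 p=0 q=0 clk=1 r=0
t7.Δ0 u=0 p=0 q=0 clk=1 r=0
t7.Δ1 u=0 p=0 q=0 clk=0 r=0
t8.Δ0 u=0 p=0 q=0 clk=0 r=0
t8.Δ1 u=0 p=0 q=0 clk=1 r=0
t8.Δ2 u=0 p=0 q=0 clk=1 r=1
t8.Δ3 u=0 p=1 q=0 clk=1 r=1
t9.Δ0 u=0 p=1 q=0 clk=1 r=1
t9.Δ1 u=0 p=1 q=0 clk=0 r=1
t10.Δ0 u=0 p=1 q=0 clk=0 r=1
t10.Δ1 u=0 p=1 q=0 clk=1 r=1
t10.Δ2 u=0 p=1 q=0 clk=1 r=0
t10.Δ3 u=0 p=0 q=0 clk=1 r=0
t11.Δ0 u=0 p=0 q=0 clk=1 r=0
t11.Δ1 u=0 p=0 q=0 clk=0 r=0
t12.Δ0 u=0 p=0 q=0 clk=0 r=0
t12.Δ1 u=0 p=0 q=0 clk=1 r=0
t12.Δ2 u=0 p=0 q=0 clk=1 r=1
t12.Δ3 u=0 p=1 q=0 clk=1 r=1

1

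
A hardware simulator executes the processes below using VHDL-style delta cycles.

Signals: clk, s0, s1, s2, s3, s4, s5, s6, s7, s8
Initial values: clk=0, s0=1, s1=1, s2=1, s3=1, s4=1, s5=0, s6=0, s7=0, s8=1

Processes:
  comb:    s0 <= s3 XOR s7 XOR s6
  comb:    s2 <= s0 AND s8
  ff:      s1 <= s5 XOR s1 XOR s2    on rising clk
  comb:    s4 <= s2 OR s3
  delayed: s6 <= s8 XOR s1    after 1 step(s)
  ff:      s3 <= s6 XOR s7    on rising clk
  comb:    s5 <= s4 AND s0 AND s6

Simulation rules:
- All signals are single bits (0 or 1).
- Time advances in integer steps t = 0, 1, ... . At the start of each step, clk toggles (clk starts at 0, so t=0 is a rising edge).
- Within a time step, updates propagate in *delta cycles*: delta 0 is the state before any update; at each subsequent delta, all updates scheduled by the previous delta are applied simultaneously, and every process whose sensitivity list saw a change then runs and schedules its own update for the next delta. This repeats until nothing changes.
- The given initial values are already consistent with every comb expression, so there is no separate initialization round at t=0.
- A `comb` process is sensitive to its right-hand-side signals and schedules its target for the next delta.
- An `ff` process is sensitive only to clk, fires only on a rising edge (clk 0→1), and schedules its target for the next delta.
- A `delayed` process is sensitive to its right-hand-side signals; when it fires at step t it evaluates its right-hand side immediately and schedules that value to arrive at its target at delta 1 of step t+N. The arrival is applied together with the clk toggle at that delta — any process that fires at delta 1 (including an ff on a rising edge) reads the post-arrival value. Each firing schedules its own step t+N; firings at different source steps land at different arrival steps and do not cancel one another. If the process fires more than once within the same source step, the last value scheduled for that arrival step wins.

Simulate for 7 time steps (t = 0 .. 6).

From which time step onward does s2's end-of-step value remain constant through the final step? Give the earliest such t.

2

[bits: clk,s6,s1,s5,s8,s3,s7,s2,s4,s0]
t=0: Δ0=0010110111 Δ1=1010110111 Δ2=1000100111 Δ3=1000100110 Δ4=1000100010 Δ5=1000100000 | 5Δ
t=1: Δ0=1000100000 Δ1=0100100000 Δ2=0100100001 Δ3=0100100101 Δ4=0100100111 Δ5=0101100111 | 5Δ
t=2: Δ0=0101100111 Δ1=1101100111 Δ2=1101110111 Δ3=1101110110 Δ4=1100110010 | 4Δ
t=3: Δ0=1100110010 Δ1=0100110010 | 1Δ
t=4: Δ0=0100110010 Δ1=1100110010 | 1Δ
t=5: Δ0=1100110010 Δ1=0100110010 | 1Δ
t=6: Δ0=0100110010 Δ1=1100110010 | 1Δ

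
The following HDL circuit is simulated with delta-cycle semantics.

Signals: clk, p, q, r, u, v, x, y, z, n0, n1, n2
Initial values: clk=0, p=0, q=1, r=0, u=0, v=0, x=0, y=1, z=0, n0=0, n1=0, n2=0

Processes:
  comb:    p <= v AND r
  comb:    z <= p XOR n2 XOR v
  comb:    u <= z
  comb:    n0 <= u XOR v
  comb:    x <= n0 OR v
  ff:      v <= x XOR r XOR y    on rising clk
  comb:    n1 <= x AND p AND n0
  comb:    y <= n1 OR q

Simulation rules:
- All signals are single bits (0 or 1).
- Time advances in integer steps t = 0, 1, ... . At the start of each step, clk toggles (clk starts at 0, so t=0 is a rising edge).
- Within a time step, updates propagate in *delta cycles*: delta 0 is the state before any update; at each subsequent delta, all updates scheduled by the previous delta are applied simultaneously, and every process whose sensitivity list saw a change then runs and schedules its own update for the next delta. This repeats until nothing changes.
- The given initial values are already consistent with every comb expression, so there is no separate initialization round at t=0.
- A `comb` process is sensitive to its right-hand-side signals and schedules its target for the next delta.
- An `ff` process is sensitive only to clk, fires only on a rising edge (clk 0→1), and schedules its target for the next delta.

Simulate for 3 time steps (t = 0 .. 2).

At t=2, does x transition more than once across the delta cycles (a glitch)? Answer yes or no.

[bits: n0,n1,q,n2,p,x,y,u,r,v,clk,z]
t=0: Δ0=001000100000 Δ1=001000100010 Δ2=001000100110 Δ3=101001100111 Δ4=101001110111 Δ5=001001110111 | 5Δ
t=1: Δ0=001001110111 Δ1=001001110101 | 1Δ
t=2: Δ0=001001110101 Δ1=001001110111 Δ2=001001110011 Δ3=101000110010 Δ4=101001100010 Δ5=001001100010 Δ6=001000100010 | 6Δ

yes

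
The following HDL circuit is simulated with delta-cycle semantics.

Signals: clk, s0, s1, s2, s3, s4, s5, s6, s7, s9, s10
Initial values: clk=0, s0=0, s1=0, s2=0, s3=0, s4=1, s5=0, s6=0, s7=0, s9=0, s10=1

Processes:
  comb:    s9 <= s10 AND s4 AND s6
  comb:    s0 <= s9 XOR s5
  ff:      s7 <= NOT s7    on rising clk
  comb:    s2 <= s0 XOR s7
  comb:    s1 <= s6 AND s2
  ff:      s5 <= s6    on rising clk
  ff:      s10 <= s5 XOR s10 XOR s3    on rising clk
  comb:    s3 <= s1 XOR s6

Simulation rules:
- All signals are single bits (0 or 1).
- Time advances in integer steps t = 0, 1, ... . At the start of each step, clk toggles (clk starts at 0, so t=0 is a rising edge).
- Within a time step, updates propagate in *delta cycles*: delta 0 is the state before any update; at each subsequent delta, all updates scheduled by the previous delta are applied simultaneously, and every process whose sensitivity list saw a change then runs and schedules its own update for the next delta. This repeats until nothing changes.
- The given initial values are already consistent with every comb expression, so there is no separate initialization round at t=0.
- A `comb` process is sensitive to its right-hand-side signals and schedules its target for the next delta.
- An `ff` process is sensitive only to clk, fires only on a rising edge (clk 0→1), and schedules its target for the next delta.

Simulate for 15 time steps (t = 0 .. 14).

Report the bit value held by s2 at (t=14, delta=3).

[bits: s6,s3,s7,s1,s2,s9,s4,clk,s0,s5,s10]
t=0: Δ0=00000010001 Δ1=00000011001 Δ2=00100011001 Δ3=00101011001 | 3Δ
t=1: Δ0=00101011001 Δ1=00101010001 | 1Δ
t=2: Δ0=00101010001 Δ1=00101011001 Δ2=00001011001 Δ3=00000011001 | 3Δ
t=3: Δ0=00000011001 Δ1=00000010001 | 1Δ
t=4: Δ0=00000010001 Δ1=00000011001 Δ2=00100011001 Δ3=00101011001 | 3Δ
t=5: Δ0=00101011001 Δ1=00101010001 | 1Δ
t=6: Δ0=00101010001 Δ1=00101011001 Δ2=00001011001 Δ3=00000011001 | 3Δ
t=7: Δ0=00000011001 Δ1=00000010001 | 1Δ
t=8: Δ0=00000010001 Δ1=00000011001 Δ2=00100011001 Δ3=00101011001 | 3Δ
t=9: Δ0=00101011001 Δ1=00101010001 | 1Δ
t=10: Δ0=00101010001 Δ1=00101011001 Δ2=00001011001 Δ3=00000011001 | 3Δ
t=11: Δ0=00000011001 Δ1=00000010001 | 1Δ
t=12: Δ0=00000010001 Δ1=00000011001 Δ2=00100011001 Δ3=00101011001 | 3Δ
t=13: Δ0=00101011001 Δ1=00101010001 | 1Δ
t=14: Δ0=00101010001 Δ1=00101011001 Δ2=00001011001 Δ3=00000011001 | 3Δ

0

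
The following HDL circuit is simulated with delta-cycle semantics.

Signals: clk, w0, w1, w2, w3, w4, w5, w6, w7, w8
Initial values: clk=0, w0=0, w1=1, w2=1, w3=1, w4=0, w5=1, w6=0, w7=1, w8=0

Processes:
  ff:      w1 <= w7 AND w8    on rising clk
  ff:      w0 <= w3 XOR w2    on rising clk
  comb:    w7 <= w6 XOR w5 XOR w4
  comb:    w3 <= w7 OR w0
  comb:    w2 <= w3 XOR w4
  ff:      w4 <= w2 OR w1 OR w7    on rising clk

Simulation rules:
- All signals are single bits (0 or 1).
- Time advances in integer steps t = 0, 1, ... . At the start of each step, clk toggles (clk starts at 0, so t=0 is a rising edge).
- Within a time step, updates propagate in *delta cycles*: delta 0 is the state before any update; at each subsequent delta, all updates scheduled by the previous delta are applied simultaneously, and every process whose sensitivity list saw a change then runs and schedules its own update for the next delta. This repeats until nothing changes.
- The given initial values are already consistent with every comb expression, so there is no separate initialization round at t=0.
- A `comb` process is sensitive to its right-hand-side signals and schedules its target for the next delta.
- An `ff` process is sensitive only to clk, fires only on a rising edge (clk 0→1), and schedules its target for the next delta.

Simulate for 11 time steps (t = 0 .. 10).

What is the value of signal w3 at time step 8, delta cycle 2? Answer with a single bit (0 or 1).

t=0 Δ0: w8=0 clk=0 w5=1 w4=0 w3=1 w0=0 w1=1 w6=0 w2=1 w7=1
  Δ1: clk:0→1
  Δ2: w4:0→1, w1:1→0
  Δ3: w2:1→0, w7:1→0
  Δ4: w3:1→0
  Δ5: w2:0→1
  (5Δ to stable)
t=1 Δ0: w8=0 clk=1 w5=1 w4=1 w3=0 w0=0 w1=0 w6=0 w2=1 w7=0
  Δ1: clk:1→0
  (1Δ to stable)
t=2 Δ0: w8=0 clk=0 w5=1 w4=1 w3=0 w0=0 w1=0 w6=0 w2=1 w7=0
  Δ1: clk:0→1
  Δ2: w0:0→1
  Δ3: w3:0→1
  Δ4: w2:1→0
  (4Δ to stable)
t=3 Δ0: w8=0 clk=1 w5=1 w4=1 w3=1 w0=1 w1=0 w6=0 w2=0 w7=0
  Δ1: clk:1→0
  (1Δ to stable)
t=4 Δ0: w8=0 clk=0 w5=1 w4=1 w3=1 w0=1 w1=0 w6=0 w2=0 w7=0
  Δ1: clk:0→1
  Δ2: w4:1→0
  Δ3: w2:0→1, w7:0→1
  (3Δ to stable)
t=5 Δ0: w8=0 clk=1 w5=1 w4=0 w3=1 w0=1 w1=0 w6=0 w2=1 w7=1
  Δ1: clk:1→0
  (1Δ to stable)
t=6 Δ0: w8=0 clk=0 w5=1 w4=0 w3=1 w0=1 w1=0 w6=0 w2=1 w7=1
  Δ1: clk:0→1
  Δ2: w4:0→1, w0:1→0
  Δ3: w2:1→0, w7:1→0
  Δ4: w3:1→0
  Δ5: w2:0→1
  (5Δ to stable)
t=7 Δ0: w8=0 clk=1 w5=1 w4=1 w3=0 w0=0 w1=0 w6=0 w2=1 w7=0
  Δ1: clk:1→0
  (1Δ to stable)
t=8 Δ0: w8=0 clk=0 w5=1 w4=1 w3=0 w0=0 w1=0 w6=0 w2=1 w7=0
  Δ1: clk:0→1
  Δ2: w0:0→1
  Δ3: w3:0→1
  Δ4: w2:1→0
  (4Δ to stable)
t=9 Δ0: w8=0 clk=1 w5=1 w4=1 w3=1 w0=1 w1=0 w6=0 w2=0 w7=0
  Δ1: clk:1→0
  (1Δ to stable)
t=10 Δ0: w8=0 clk=0 w5=1 w4=1 w3=1 w0=1 w1=0 w6=0 w2=0 w7=0
  Δ1: clk:0→1
  Δ2: w4:1→0
  Δ3: w2:0→1, w7:0→1
  (3Δ to stable)

0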